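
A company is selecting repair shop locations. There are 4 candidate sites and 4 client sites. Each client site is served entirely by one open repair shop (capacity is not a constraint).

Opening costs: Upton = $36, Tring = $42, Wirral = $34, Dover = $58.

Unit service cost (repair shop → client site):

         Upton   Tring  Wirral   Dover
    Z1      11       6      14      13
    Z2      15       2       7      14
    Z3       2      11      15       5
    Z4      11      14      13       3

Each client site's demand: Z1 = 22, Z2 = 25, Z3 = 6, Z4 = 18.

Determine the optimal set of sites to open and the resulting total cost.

Open Tring and Dover; minimum total cost 366.

For any fixed open set, each client site goes to its cheapest open site; total = fixed + service.
{Tring, Dover}: Z1→Tring 6·22=132, Z2→Tring 2·25=50, Z3→Dover 5·6=30, Z4→Dover 3·18=54. Service 266; fixed 100; total 366.
{Upton, Tring, Dover}: Z1→Tring 6·22=132, Z2→Tring 2·25=50, Z3→Upton 2·6=12, Z4→Dover 3·18=54. Service 248; fixed 136; total 384.
{Tring, Wirral, Dover}: Z1→Tring 6·22=132, Z2→Tring 2·25=50, Z3→Dover 5·6=30, Z4→Dover 3·18=54. Service 266; fixed 134; total 400.
{Upton, Tring, Wirral, Dover}: service 248 + fixed 170 = 418
No other subset beats 366.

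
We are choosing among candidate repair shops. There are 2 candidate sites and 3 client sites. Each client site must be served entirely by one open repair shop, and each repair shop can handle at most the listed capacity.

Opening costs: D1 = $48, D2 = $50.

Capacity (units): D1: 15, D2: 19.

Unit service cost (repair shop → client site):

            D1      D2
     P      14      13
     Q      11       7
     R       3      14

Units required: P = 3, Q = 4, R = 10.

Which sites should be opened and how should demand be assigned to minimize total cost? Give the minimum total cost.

Open {D1, D2}: P→D2 13·3=39, Q→D2 7·4=28, R→D1 3·10=30.
Loads: D1 carries 10/15, D2 carries 7/19. Service 97; fixed 98; total 195.
Next best feasible plan costs 198.

Minimum total cost: 195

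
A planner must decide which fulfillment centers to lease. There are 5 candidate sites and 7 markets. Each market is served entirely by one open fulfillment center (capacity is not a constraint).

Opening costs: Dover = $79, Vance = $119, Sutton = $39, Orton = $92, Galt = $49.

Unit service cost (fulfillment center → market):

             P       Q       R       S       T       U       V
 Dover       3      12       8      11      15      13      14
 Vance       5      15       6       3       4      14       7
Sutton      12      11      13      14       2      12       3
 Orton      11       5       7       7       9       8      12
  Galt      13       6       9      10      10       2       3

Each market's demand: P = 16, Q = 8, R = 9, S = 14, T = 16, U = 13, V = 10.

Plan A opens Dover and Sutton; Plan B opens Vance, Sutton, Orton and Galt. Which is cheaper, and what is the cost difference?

Plan B is cheaper by 95.

Plan A: {Dover, Sutton}: P→Dover 3·16=48, Q→Sutton 11·8=88, R→Dover 8·9=72, S→Dover 11·14=154, T→Sutton 2·16=32, U→Sutton 12·13=156, V→Sutton 3·10=30. Service 580; fixed 118; total 698.
Plan B: {Vance, Sutton, Orton, Galt}: P→Vance 5·16=80, Q→Orton 5·8=40, R→Vance 6·9=54, S→Vance 3·14=42, T→Sutton 2·16=32, U→Galt 2·13=26, V→Sutton 3·10=30. Service 304; fixed 299; total 603.
Difference: |698 − 603| = 95.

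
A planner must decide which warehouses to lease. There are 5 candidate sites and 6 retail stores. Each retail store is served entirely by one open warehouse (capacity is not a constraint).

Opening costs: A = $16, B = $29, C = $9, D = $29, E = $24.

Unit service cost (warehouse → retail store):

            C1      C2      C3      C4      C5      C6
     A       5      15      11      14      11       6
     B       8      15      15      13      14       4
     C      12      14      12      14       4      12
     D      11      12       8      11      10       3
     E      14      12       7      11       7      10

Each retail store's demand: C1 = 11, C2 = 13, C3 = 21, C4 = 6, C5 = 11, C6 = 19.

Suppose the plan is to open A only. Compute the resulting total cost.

Each retail store is assigned to its cheapest site among the open ones.
{A}: C1→A 5·11=55, C2→A 15·13=195, C3→A 11·21=231, C4→A 14·6=84, C5→A 11·11=121, C6→A 6·19=114. Service 800; fixed 16; total 816.

Total cost: 816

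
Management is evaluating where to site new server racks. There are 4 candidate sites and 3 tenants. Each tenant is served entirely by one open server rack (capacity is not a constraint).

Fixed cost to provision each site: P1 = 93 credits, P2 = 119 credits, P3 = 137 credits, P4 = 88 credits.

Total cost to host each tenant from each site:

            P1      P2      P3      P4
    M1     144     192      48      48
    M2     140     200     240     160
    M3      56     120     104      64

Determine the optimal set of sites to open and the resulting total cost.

For any fixed open set, each tenant goes to its cheapest open site; total = fixed + service.
{P4}: M1→P4 48, M2→P4 160, M3→P4 64. Service 272; fixed 88; total 360.
{P1, P4}: M1→P4 48, M2→P1 140, M3→P1 56. Service 244; fixed 181; total 425.
{P1}: M1→P1 144, M2→P1 140, M3→P1 56. Service 340; fixed 93; total 433.
{P1, P2, P3, P4}: service 244 + fixed 437 = 681
No other subset beats 360.

Open P4 only; minimum total cost 360.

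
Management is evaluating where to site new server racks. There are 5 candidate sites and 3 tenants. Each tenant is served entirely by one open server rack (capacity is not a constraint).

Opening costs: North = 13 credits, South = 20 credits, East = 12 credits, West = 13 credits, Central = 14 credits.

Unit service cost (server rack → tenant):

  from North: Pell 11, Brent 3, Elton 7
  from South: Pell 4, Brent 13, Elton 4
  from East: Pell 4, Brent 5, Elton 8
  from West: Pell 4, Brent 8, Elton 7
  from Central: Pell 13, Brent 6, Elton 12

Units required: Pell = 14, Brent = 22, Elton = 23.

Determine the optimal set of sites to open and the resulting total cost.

Open North and South; minimum total cost 247.

For any fixed open set, each tenant goes to its cheapest open site; total = fixed + service.
{North, South}: Pell→South 4·14=56, Brent→North 3·22=66, Elton→South 4·23=92. Service 214; fixed 33; total 247.
{North, South, East}: service 214 + fixed 45 = 259
{North, South, West}: Pell→South 4·14=56, Brent→North 3·22=66, Elton→South 4·23=92. Service 214; fixed 46; total 260.
{North, South, East, West, Central}: service 214 + fixed 72 = 286
No other subset beats 247.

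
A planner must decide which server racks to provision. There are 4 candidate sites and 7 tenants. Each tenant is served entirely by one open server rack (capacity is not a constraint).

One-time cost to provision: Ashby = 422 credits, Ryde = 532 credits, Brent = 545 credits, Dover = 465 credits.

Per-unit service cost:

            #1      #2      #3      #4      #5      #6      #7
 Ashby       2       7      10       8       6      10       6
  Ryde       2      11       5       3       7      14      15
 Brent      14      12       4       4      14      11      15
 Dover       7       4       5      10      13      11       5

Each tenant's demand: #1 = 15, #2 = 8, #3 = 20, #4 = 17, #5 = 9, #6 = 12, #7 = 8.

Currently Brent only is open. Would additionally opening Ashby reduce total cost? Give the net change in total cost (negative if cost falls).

Current service cost with {Brent}: 832.
Adding Ashby: each tenant re-picks its cheapest; new service cost 456, saving 376.
Extra fixed cost: 422. Net change = 422 − 376 = 46.
(Totals: 1377 → 1423.)

No — net change +46 (cost rises by 46).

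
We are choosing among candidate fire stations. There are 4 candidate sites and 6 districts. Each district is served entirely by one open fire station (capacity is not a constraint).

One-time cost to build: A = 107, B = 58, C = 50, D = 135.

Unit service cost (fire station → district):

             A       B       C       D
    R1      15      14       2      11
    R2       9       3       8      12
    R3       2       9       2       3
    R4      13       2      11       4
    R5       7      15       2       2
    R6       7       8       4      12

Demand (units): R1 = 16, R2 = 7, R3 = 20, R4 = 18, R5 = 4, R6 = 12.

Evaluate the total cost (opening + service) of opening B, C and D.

Total cost: 428

Each district is assigned to its cheapest site among the open ones.
{B, C, D}: R1→C 2·16=32, R2→B 3·7=21, R3→C 2·20=40, R4→B 2·18=36, R5→C 2·4=8, R6→C 4·12=48. Service 185; fixed 243; total 428.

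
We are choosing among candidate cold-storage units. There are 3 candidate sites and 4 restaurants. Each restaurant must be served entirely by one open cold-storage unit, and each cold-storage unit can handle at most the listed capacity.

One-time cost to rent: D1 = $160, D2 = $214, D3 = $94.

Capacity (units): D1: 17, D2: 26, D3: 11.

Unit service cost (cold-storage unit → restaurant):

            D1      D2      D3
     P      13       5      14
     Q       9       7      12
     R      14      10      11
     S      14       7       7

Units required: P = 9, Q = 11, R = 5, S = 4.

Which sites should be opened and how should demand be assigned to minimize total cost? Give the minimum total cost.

Open {D2, D3}: P→D2 5·9=45, Q→D2 7·11=77, R→D2 10·5=50, S→D3 7·4=28.
Loads: D2 carries 25/26, D3 carries 4/11. Service 200; fixed 308; total 508.
Next best feasible plan costs 513.

Minimum total cost: 508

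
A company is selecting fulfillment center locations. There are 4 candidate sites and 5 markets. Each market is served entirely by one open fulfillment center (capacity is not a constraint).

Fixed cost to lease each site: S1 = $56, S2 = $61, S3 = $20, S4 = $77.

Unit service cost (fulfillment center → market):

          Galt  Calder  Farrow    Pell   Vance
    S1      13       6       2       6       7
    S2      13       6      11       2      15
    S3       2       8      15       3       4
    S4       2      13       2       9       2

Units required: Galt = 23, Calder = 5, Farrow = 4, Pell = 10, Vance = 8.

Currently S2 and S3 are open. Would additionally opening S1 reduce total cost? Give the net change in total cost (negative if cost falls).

Current service cost with {S2, S3}: 172.
Adding S1: each market re-picks its cheapest; new service cost 136, saving 36.
Extra fixed cost: 56. Net change = 56 − 36 = 20.
(Totals: 253 → 273.)

No — net change +20 (cost rises by 20).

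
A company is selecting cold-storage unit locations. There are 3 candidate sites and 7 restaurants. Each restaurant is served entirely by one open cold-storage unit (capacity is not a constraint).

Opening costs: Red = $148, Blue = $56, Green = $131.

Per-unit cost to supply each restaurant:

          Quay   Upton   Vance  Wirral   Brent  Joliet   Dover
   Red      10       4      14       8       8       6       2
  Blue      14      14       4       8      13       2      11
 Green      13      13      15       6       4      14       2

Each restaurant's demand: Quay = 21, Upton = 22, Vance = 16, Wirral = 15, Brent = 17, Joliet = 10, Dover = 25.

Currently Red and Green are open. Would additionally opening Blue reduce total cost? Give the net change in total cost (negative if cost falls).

Yes — net change −144 (cost falls by 144).

Current service cost with {Red, Green}: 790.
Adding Blue: each restaurant re-picks its cheapest; new service cost 590, saving 200.
Extra fixed cost: 56. Net change = 56 − 200 = -144.
(Totals: 1069 → 925.)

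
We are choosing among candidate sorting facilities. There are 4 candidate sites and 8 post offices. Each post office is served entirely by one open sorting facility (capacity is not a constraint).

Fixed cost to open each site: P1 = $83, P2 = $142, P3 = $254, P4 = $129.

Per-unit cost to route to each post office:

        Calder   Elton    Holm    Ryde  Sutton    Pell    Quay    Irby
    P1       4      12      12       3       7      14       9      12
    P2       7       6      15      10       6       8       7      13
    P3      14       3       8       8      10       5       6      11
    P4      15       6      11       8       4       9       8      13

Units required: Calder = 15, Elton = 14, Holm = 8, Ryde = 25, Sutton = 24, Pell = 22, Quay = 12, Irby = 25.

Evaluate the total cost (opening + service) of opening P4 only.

Total cost: 1441

Each post office is assigned to its cheapest site among the open ones.
{P4}: Calder→P4 15·15=225, Elton→P4 6·14=84, Holm→P4 11·8=88, Ryde→P4 8·25=200, Sutton→P4 4·24=96, Pell→P4 9·22=198, Quay→P4 8·12=96, Irby→P4 13·25=325. Service 1312; fixed 129; total 1441.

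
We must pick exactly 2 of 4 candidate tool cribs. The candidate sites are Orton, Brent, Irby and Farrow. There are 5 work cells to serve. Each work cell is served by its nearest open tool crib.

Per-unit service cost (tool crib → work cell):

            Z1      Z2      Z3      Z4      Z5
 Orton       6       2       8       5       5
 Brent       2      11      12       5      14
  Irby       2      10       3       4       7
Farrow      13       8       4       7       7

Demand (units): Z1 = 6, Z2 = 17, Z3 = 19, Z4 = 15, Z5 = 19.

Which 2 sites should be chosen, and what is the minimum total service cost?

Choose Orton and Irby; total service cost 258.

With exactly 2 open, each work cell uses its cheapest among the chosen.
{Orton, Irby}: Z1→Irby 2·6=12, Z2→Orton 2·17=34, Z3→Irby 3·19=57, Z4→Irby 4·15=60, Z5→Orton 5·19=95. Service cost 258.
{Orton, Farrow}: service cost 316
{Orton, Brent}: service cost 368
Among all 6 size-2 choices, {Orton, Irby} is lowest.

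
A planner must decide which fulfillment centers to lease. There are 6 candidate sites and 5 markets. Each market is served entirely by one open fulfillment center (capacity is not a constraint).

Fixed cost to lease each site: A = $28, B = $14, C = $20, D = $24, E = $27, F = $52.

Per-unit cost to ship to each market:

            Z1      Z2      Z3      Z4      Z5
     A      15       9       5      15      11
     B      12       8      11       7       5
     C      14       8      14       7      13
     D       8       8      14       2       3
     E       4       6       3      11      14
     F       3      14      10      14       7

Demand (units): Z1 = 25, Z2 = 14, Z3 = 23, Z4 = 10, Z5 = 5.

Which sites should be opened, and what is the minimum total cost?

For any fixed open set, each market goes to its cheapest open site; total = fixed + service.
{D, E}: Z1→E 4·25=100, Z2→E 6·14=84, Z3→E 3·23=69, Z4→D 2·10=20, Z5→D 3·5=15. Service 288; fixed 51; total 339.
{B, D, E}: Z1→E 4·25=100, Z2→E 6·14=84, Z3→E 3·23=69, Z4→D 2·10=20, Z5→D 3·5=15. Service 288; fixed 65; total 353.
{C, D, E}: service 288 + fixed 71 = 359
{A, B, C, D, E, F}: Z1→F 3·25=75, Z2→E 6·14=84, Z3→E 3·23=69, Z4→D 2·10=20, Z5→D 3·5=15. Service 263; fixed 165; total 428.
No other subset beats 339.

Open D and E; minimum total cost 339.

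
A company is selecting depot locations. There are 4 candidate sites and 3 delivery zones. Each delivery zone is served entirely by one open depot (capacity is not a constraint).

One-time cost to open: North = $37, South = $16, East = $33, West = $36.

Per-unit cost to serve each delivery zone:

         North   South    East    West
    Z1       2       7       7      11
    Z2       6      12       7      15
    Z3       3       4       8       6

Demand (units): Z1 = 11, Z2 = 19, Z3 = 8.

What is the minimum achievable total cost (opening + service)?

Minimum total cost: 197

For any fixed open set, each delivery zone goes to its cheapest open site; total = fixed + service.
{North}: Z1→North 2·11=22, Z2→North 6·19=114, Z3→North 3·8=24. Service 160; fixed 37; total 197.
{North, South}: service 160 + fixed 53 = 213
{North, East}: Z1→North 2·11=22, Z2→North 6·19=114, Z3→North 3·8=24. Service 160; fixed 70; total 230.
{North, South, East, West}: service 160 + fixed 122 = 282
No other subset beats 197.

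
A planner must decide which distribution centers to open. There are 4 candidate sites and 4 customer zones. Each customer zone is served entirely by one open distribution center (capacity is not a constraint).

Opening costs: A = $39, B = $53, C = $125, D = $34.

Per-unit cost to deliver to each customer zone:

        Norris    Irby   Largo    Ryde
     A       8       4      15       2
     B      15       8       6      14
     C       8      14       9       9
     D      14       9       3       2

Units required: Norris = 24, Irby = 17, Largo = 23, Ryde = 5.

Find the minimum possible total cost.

For any fixed open set, each customer zone goes to its cheapest open site; total = fixed + service.
{A, D}: Norris→A 8·24=192, Irby→A 4·17=68, Largo→D 3·23=69, Ryde→A 2·5=10. Service 339; fixed 73; total 412.
{A, B, D}: service 339 + fixed 126 = 465
{A, B}: service 408 + fixed 92 = 500
{A, B, C, D}: Norris→A 8·24=192, Irby→A 4·17=68, Largo→D 3·23=69, Ryde→A 2·5=10. Service 339; fixed 251; total 590.
No other subset beats 412.

Minimum total cost: 412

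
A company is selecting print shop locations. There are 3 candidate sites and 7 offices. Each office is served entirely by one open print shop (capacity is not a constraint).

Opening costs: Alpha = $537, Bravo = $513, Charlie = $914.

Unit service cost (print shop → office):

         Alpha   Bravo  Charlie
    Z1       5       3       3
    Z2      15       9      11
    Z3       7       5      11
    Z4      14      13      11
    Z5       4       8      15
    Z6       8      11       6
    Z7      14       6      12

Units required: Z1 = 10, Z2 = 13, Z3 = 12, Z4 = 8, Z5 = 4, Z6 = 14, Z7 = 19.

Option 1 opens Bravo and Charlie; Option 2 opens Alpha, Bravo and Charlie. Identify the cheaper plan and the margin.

Option 1: {Bravo, Charlie}: Z1→Bravo 3·10=30, Z2→Bravo 9·13=117, Z3→Bravo 5·12=60, Z4→Charlie 11·8=88, Z5→Bravo 8·4=32, Z6→Charlie 6·14=84, Z7→Bravo 6·19=114. Service 525; fixed 1427; total 1952.
Option 2: {Alpha, Bravo, Charlie}: Z1→Bravo 3·10=30, Z2→Bravo 9·13=117, Z3→Bravo 5·12=60, Z4→Charlie 11·8=88, Z5→Alpha 4·4=16, Z6→Charlie 6·14=84, Z7→Bravo 6·19=114. Service 509; fixed 1964; total 2473.
Difference: |1952 − 2473| = 521.

Option 1 is cheaper by 521.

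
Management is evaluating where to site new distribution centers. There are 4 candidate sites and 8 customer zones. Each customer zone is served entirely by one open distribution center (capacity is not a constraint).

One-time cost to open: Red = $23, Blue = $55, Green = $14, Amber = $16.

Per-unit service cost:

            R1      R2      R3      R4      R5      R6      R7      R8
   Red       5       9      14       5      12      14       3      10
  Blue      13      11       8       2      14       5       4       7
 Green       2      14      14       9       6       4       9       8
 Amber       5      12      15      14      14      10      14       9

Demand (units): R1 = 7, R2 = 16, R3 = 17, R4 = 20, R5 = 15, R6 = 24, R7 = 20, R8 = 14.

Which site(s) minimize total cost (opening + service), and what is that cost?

Open Red, Blue and Green; minimum total cost 770.

For any fixed open set, each customer zone goes to its cheapest open site; total = fixed + service.
{Red, Blue, Green}: R1→Green 2·7=14, R2→Red 9·16=144, R3→Blue 8·17=136, R4→Blue 2·20=40, R5→Green 6·15=90, R6→Green 4·24=96, R7→Red 3·20=60, R8→Blue 7·14=98. Service 678; fixed 92; total 770.
{Red, Blue, Green, Amber}: service 678 + fixed 108 = 786
{Blue, Green}: R1→Green 2·7=14, R2→Blue 11·16=176, R3→Blue 8·17=136, R4→Blue 2·20=40, R5→Green 6·15=90, R6→Green 4·24=96, R7→Blue 4·20=80, R8→Blue 7·14=98. Service 730; fixed 69; total 799.
{Green}: service 1134 + fixed 14 = 1148
No other subset beats 770.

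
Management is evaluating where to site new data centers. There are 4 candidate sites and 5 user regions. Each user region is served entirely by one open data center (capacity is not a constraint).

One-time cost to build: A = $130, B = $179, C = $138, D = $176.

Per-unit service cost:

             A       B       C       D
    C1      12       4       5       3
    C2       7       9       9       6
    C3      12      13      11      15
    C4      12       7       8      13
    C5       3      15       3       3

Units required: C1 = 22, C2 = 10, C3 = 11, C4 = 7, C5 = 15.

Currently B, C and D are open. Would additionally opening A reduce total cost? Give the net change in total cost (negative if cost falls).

No — net change +130 (cost rises by 130).

Current service cost with {B, C, D}: 341.
Adding A: each user region re-picks its cheapest; new service cost 341, saving 0.
Extra fixed cost: 130. Net change = 130 − 0 = 130.
(Totals: 834 → 964.)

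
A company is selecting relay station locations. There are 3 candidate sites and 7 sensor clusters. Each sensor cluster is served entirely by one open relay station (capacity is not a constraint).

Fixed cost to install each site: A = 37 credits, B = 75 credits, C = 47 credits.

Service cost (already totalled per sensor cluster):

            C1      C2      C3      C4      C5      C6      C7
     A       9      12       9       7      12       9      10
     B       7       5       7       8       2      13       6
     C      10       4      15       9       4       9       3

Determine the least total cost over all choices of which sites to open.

For any fixed open set, each sensor cluster goes to its cheapest open site; total = fixed + service.
{C}: C1→C 10, C2→C 4, C3→C 15, C4→C 9, C5→C 4, C6→C 9, C7→C 3. Service 54; fixed 47; total 101.
{A}: C1→A 9, C2→A 12, C3→A 9, C4→A 7, C5→A 12, C6→A 9, C7→A 10. Service 68; fixed 37; total 105.
{B}: C1→B 7, C2→B 5, C3→B 7, C4→B 8, C5→B 2, C6→B 13, C7→B 6. Service 48; fixed 75; total 123.
{A, B, C}: C1→B 7, C2→C 4, C3→B 7, C4→A 7, C5→B 2, C6→A 9, C7→C 3. Service 39; fixed 159; total 198.
(All 7 nonempty subsets were checked; C only is lowest.)

Minimum total cost: 101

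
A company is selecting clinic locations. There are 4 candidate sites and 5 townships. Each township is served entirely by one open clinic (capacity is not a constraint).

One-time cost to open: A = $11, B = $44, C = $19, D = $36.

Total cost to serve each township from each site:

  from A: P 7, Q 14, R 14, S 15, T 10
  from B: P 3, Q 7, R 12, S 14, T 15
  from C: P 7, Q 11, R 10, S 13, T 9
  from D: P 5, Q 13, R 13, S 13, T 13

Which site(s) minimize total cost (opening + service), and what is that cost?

For any fixed open set, each township goes to its cheapest open site; total = fixed + service.
{C}: P→C 7, Q→C 11, R→C 10, S→C 13, T→C 9. Service 50; fixed 19; total 69.
{A}: service 60 + fixed 11 = 71
{A, C}: P→A 7, Q→C 11, R→C 10, S→C 13, T→C 9. Service 50; fixed 30; total 80.
{A, B, C, D}: P→B 3, Q→B 7, R→C 10, S→C 13, T→C 9. Service 42; fixed 110; total 152.
No other subset beats 69.

Open C only; minimum total cost 69.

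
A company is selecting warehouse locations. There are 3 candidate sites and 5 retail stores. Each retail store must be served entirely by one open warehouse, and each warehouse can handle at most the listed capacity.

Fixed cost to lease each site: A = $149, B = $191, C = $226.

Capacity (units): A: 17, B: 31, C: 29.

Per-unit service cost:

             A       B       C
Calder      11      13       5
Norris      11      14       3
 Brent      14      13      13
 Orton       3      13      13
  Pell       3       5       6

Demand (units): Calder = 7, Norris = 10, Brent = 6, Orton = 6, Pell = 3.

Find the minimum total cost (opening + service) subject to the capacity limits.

Open {A, C}: Calder→C 5·7=35, Norris→C 3·10=30, Brent→C 13·6=78, Orton→A 3·6=18, Pell→A 3·3=9.
Loads: A carries 9/17, C carries 23/29. Service 170; fixed 375; total 545.
Next best feasible plan costs 551.

Minimum total cost: 545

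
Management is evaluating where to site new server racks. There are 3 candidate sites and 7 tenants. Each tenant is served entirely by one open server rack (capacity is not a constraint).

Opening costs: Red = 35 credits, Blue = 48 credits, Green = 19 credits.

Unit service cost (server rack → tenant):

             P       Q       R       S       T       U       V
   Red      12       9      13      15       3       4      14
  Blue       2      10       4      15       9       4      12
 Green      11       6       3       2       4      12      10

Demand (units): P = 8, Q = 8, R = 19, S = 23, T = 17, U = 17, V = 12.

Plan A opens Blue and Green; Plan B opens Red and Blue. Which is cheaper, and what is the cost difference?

Plan A is cheaper by 365.

Plan A: {Blue, Green}: P→Blue 2·8=16, Q→Green 6·8=48, R→Green 3·19=57, S→Green 2·23=46, T→Green 4·17=68, U→Blue 4·17=68, V→Green 10·12=120. Service 423; fixed 67; total 490.
Plan B: {Red, Blue}: P→Blue 2·8=16, Q→Red 9·8=72, R→Blue 4·19=76, S→Red 15·23=345, T→Red 3·17=51, U→Red 4·17=68, V→Blue 12·12=144. Service 772; fixed 83; total 855.
Difference: |490 − 855| = 365.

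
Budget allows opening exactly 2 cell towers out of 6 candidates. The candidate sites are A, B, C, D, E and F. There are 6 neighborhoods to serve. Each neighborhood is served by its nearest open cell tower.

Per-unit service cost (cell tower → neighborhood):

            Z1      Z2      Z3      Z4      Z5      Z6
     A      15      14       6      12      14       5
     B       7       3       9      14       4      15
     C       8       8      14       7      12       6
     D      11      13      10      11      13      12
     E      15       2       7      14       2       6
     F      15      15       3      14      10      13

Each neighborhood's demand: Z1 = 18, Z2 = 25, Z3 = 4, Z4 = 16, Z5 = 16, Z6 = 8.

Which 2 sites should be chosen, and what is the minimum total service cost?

With exactly 2 open, each neighborhood uses its cheapest among the chosen.
{C, E}: Z1→C 8·18=144, Z2→E 2·25=50, Z3→E 7·4=28, Z4→C 7·16=112, Z5→E 2·16=32, Z6→C 6·8=48. Service cost 414.
{B, C}: service cost 461
{B, E}: service cost 508
Among all 15 size-2 choices, {C, E} is lowest.

Choose C and E; total service cost 414.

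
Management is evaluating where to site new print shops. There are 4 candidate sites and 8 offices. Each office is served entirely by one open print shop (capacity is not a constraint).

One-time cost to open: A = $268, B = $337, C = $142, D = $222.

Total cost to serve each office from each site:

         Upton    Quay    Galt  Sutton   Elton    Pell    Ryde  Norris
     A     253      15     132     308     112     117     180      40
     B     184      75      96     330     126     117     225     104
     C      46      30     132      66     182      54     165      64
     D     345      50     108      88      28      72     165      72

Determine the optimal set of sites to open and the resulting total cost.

For any fixed open set, each office goes to its cheapest open site; total = fixed + service.
{C}: Upton→C 46, Quay→C 30, Galt→C 132, Sutton→C 66, Elton→C 182, Pell→C 54, Ryde→C 165, Norris→C 64. Service 739; fixed 142; total 881.
{C, D}: Upton→C 46, Quay→C 30, Galt→D 108, Sutton→C 66, Elton→D 28, Pell→C 54, Ryde→C 165, Norris→C 64. Service 561; fixed 364; total 925.
{A, C}: service 630 + fixed 410 = 1040
{A, B, C, D}: service 510 + fixed 969 = 1479
No other subset beats 881.

Open C only; minimum total cost 881.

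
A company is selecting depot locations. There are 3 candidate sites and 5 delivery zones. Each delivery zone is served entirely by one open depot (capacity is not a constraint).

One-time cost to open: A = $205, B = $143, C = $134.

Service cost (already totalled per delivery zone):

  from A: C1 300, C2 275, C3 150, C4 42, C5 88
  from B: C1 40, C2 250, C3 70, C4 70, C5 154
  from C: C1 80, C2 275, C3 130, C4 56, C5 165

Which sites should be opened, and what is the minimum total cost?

Open B only; minimum total cost 727.

For any fixed open set, each delivery zone goes to its cheapest open site; total = fixed + service.
{B}: C1→B 40, C2→B 250, C3→B 70, C4→B 70, C5→B 154. Service 584; fixed 143; total 727.
{A, B}: C1→B 40, C2→B 250, C3→B 70, C4→A 42, C5→A 88. Service 490; fixed 348; total 838.
{C}: service 706 + fixed 134 = 840
{A, B, C}: service 490 + fixed 482 = 972
No other subset beats 727.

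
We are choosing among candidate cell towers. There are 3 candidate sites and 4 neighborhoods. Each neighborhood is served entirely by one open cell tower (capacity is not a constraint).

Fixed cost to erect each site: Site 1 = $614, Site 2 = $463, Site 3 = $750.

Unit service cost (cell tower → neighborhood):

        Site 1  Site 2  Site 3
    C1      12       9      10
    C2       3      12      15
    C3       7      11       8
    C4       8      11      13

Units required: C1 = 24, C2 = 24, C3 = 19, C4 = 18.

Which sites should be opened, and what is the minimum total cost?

Open Site 1 only; minimum total cost 1251.

For any fixed open set, each neighborhood goes to its cheapest open site; total = fixed + service.
{Site 1}: C1→Site 1 12·24=288, C2→Site 1 3·24=72, C3→Site 1 7·19=133, C4→Site 1 8·18=144. Service 637; fixed 614; total 1251.
{Site 2}: service 911 + fixed 463 = 1374
{Site 1, Site 2}: service 565 + fixed 1077 = 1642
{Site 1, Site 2, Site 3}: service 565 + fixed 1827 = 2392
No other subset beats 1251.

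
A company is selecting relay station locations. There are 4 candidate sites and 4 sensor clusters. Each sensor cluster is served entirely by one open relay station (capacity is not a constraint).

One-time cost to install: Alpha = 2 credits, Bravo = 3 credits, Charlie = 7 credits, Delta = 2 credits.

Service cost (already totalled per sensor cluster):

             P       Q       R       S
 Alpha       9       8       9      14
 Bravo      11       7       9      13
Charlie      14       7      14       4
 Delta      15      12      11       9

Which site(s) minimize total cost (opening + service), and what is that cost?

Open Alpha and Charlie; minimum total cost 38.

For any fixed open set, each sensor cluster goes to its cheapest open site; total = fixed + service.
{Alpha, Charlie}: P→Alpha 9, Q→Charlie 7, R→Alpha 9, S→Charlie 4. Service 29; fixed 9; total 38.
{Alpha, Delta}: service 35 + fixed 4 = 39
{Alpha, Charlie, Delta}: service 29 + fixed 11 = 40
{Alpha, Bravo, Charlie, Delta}: P→Alpha 9, Q→Bravo 7, R→Alpha 9, S→Charlie 4. Service 29; fixed 14; total 43.
No other subset beats 38.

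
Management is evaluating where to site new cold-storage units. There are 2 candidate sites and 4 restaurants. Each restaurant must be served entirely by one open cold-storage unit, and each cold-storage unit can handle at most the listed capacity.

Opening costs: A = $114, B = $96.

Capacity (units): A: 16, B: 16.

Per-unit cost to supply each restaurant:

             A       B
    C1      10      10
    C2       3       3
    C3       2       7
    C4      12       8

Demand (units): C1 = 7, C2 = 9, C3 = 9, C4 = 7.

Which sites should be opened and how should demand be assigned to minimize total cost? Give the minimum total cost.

Minimum total cost: 381

Open {A, B}: C1→A 10·7=70, C2→B 3·9=27, C3→A 2·9=18, C4→B 8·7=56.
Loads: A carries 16/16, B carries 16/16. Service 171; fixed 210; total 381.
Next best feasible plan costs 409.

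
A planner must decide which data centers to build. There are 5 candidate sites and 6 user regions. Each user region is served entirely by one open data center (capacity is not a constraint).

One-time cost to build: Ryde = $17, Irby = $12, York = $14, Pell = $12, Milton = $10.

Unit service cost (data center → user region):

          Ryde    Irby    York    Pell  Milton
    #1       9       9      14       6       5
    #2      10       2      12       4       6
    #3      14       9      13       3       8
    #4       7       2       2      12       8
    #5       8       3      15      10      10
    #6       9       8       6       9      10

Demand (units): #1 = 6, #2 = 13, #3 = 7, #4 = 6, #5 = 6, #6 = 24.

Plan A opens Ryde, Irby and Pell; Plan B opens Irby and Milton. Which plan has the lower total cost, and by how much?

Plan A: {Ryde, Irby, Pell}: #1→Pell 6·6=36, #2→Irby 2·13=26, #3→Pell 3·7=21, #4→Irby 2·6=12, #5→Irby 3·6=18, #6→Irby 8·24=192. Service 305; fixed 41; total 346.
Plan B: {Irby, Milton}: #1→Milton 5·6=30, #2→Irby 2·13=26, #3→Milton 8·7=56, #4→Irby 2·6=12, #5→Irby 3·6=18, #6→Irby 8·24=192. Service 334; fixed 22; total 356.
Difference: |346 − 356| = 10.

Plan A is cheaper by 10.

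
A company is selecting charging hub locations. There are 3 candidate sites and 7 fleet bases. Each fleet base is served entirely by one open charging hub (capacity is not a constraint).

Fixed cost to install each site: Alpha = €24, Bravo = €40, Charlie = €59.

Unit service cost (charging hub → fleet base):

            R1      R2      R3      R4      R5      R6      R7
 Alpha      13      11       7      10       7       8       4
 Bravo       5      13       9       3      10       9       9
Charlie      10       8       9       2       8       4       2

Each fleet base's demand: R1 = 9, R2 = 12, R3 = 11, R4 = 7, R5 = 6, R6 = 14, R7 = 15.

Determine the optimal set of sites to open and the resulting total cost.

For any fixed open set, each fleet base goes to its cheapest open site; total = fixed + service.
{Alpha, Bravo, Charlie}: R1→Bravo 5·9=45, R2→Charlie 8·12=96, R3→Alpha 7·11=77, R4→Charlie 2·7=14, R5→Alpha 7·6=42, R6→Charlie 4·14=56, R7→Charlie 2·15=30. Service 360; fixed 123; total 483.
{Bravo, Charlie}: R1→Bravo 5·9=45, R2→Charlie 8·12=96, R3→Bravo 9·11=99, R4→Charlie 2·7=14, R5→Charlie 8·6=48, R6→Charlie 4·14=56, R7→Charlie 2·15=30. Service 388; fixed 99; total 487.
{Alpha, Charlie}: service 405 + fixed 83 = 488
{Alpha}: service 610 + fixed 24 = 634
(All 7 nonempty subsets were checked; Alpha, Bravo and Charlie is lowest.)

Open Alpha, Bravo and Charlie; minimum total cost 483.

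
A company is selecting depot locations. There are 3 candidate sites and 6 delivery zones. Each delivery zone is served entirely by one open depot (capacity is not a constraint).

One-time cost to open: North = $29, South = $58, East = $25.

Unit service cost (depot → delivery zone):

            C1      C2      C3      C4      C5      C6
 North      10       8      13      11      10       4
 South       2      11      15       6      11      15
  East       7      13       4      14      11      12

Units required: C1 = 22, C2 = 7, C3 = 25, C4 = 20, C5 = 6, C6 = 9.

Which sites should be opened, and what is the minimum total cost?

For any fixed open set, each delivery zone goes to its cheapest open site; total = fixed + service.
{North, South, East}: C1→South 2·22=44, C2→North 8·7=56, C3→East 4·25=100, C4→South 6·20=120, C5→North 10·6=60, C6→North 4·9=36. Service 416; fixed 112; total 528.
{South, East}: service 515 + fixed 83 = 598
{North, East}: C1→East 7·22=154, C2→North 8·7=56, C3→East 4·25=100, C4→North 11·20=220, C5→North 10·6=60, C6→North 4·9=36. Service 626; fixed 54; total 680.
{East}: service 799 + fixed 25 = 824
No other subset beats 528.

Open North, South and East; minimum total cost 528.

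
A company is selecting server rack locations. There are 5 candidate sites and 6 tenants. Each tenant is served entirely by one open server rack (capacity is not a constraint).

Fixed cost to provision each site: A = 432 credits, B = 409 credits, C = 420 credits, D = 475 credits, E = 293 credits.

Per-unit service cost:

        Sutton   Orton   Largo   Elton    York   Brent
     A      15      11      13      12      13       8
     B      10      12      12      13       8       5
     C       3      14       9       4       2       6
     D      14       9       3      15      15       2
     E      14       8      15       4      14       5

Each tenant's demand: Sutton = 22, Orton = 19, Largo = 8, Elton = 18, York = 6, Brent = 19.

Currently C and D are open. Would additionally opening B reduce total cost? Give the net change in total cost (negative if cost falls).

No — net change +409 (cost rises by 409).

Current service cost with {C, D}: 383.
Adding B: each tenant re-picks its cheapest; new service cost 383, saving 0.
Extra fixed cost: 409. Net change = 409 − 0 = 409.
(Totals: 1278 → 1687.)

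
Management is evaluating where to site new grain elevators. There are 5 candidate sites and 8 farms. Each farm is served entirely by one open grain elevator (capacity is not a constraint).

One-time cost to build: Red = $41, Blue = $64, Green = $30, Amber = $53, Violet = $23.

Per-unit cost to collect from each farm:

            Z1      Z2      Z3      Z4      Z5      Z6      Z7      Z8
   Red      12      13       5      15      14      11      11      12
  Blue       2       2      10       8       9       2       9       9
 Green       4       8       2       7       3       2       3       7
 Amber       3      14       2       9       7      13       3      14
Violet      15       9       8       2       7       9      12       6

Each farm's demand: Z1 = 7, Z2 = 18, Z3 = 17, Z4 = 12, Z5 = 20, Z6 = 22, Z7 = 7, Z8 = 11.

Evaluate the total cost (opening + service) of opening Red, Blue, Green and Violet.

Each farm is assigned to its cheapest site among the open ones.
{Red, Blue, Green, Violet}: Z1→Blue 2·7=14, Z2→Blue 2·18=36, Z3→Green 2·17=34, Z4→Violet 2·12=24, Z5→Green 3·20=60, Z6→Blue 2·22=44, Z7→Green 3·7=21, Z8→Violet 6·11=66. Service 299; fixed 158; total 457.

Total cost: 457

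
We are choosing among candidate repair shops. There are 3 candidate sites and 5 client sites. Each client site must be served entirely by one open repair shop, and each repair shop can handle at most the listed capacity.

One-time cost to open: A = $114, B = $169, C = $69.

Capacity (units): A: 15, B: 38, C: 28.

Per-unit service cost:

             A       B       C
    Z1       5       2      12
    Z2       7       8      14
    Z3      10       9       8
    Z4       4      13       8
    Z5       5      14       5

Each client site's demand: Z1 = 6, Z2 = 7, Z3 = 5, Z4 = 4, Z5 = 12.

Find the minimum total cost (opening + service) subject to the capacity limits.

Minimum total cost: 394

Open {A, C}: Z1→A 5·6=30, Z2→A 7·7=49, Z3→C 8·5=40, Z4→C 8·4=32, Z5→C 5·12=60.
Loads: A carries 13/15, C carries 21/28. Service 211; fixed 183; total 394.
Next best feasible plan costs 420.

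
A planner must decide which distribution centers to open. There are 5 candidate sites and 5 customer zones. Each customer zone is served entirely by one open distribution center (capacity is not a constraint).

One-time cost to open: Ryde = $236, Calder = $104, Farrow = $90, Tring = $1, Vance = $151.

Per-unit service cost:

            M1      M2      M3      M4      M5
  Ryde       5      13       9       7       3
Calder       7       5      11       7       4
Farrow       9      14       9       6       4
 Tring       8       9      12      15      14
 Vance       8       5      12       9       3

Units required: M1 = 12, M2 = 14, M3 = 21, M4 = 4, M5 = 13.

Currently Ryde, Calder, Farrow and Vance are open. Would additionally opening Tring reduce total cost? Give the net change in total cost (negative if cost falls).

Current service cost with {Ryde, Calder, Farrow, Vance}: 382.
Adding Tring: each customer zone re-picks its cheapest; new service cost 382, saving 0.
Extra fixed cost: 1. Net change = 1 − 0 = 1.
(Totals: 963 → 964.)

No — net change +1 (cost rises by 1).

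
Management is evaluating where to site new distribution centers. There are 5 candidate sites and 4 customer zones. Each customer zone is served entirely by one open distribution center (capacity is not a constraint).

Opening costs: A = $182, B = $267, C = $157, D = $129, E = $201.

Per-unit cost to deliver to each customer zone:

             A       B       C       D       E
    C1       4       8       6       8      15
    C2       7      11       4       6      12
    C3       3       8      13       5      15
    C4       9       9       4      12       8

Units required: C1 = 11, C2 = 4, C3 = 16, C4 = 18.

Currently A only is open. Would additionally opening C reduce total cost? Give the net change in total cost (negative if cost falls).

Current service cost with {A}: 282.
Adding C: each customer zone re-picks its cheapest; new service cost 180, saving 102.
Extra fixed cost: 157. Net change = 157 − 102 = 55.
(Totals: 464 → 519.)

No — net change +55 (cost rises by 55).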